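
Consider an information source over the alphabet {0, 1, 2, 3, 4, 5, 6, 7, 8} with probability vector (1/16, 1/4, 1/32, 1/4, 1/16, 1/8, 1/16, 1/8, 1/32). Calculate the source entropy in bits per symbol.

Each probability is a power of 1/2, so log₂(1/p) is an integer.
H = Σ p·log₂(1/p) = 1/16·4 + 1/4·2 + 1/32·5 + 1/4·2 + 1/16·4 + 1/8·3 + 1/16·4 + 1/8·3 + 1/32·5 = 2.8125 bits.

2.8125 bits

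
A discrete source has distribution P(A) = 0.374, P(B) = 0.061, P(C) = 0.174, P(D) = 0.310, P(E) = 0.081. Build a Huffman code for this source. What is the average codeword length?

Repeatedly combine the two least-probable nodes; the expected code length is the sum of the merged weights.
merge 61/1000 + 81/1000 → 71/500
merge 71/500 + 87/500 → 79/250
merge 31/100 + 79/250 → 313/500
merge 187/500 + 313/500 → 1
L = 71/500 + 79/250 + 313/500 + 1 = 521/250 = 2.084 bits/symbol.

2.084 bits/symbol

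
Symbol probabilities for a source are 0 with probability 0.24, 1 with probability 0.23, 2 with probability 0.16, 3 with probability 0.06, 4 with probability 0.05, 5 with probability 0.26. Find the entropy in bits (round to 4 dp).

H = −Σ pᵢ log₂ pᵢ.
−0.24·log₂(0.24) = 0.4941
−0.23·log₂(0.23) = 0.4877
−0.16·log₂(0.16) = 0.4230
−0.06·log₂(0.06) = 0.2435
−0.05·log₂(0.05) = 0.2161
−0.26·log₂(0.26) = 0.5053
Sum ≈ 2.3697 → 2.3697 bits.

2.3697 bits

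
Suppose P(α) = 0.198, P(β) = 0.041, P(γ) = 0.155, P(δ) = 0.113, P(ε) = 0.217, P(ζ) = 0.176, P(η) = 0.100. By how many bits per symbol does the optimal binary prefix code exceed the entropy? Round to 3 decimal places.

Entropy H = −Σ p log₂ p ≈ 2.6755 bits.
Huffman merges: 41/1000+1/10→141/1000; 113/1000+141/1000→127/500; 31/200+22/125→331/1000; 99/500+217/1000→83/200; 127/500+331/1000→117/200; 83/200+117/200→1. L = 1363/500 ≈ 2.7260.
L − H = 2.7260 − 2.6755 = 0.050 bits.

0.050 bits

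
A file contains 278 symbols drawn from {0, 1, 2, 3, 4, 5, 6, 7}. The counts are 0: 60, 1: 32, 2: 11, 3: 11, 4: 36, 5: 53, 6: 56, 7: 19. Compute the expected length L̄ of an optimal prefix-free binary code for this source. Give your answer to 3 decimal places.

2.809 bits/symbol

Probabilities are the counts divided by 278.
Repeatedly combine the two least-probable nodes; the expected code length is the sum of the merged weights.
merge 11/278 + 11/278 → 11/139
merge 19/278 + 11/139 → 41/278
merge 16/139 + 18/139 → 34/139
merge 41/278 + 53/278 → 47/139
merge 28/139 + 30/139 → 58/139
merge 34/139 + 47/139 → 81/139
merge 58/139 + 81/139 → 1
L = 11/139 + 41/278 + 34/139 + 47/139 + 58/139 + 81/139 + 1 = 781/278 ≈ 2.809 bits/symbol.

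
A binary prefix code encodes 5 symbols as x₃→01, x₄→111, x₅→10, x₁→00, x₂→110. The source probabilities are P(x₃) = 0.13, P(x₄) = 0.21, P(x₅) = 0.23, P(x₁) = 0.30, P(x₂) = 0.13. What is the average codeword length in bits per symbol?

2.34 bits/symbol

L̄ = Σ pᵢ·ℓᵢ = 0.13·2 + 0.21·3 + 0.23·2 + 0.30·2 + 0.13·3 = 2.34 bits/symbol.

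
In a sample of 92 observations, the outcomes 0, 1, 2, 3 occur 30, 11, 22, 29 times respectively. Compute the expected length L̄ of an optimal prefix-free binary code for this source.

2 bits/symbol

Probabilities are the counts divided by 92.
Repeatedly combine the two least-probable nodes; the expected code length is the sum of the merged weights.
merge 11/92 + 11/46 → 33/92
merge 29/92 + 15/46 → 59/92
merge 33/92 + 59/92 → 1
L = 33/92 + 59/92 + 1 = 2 bits/symbol.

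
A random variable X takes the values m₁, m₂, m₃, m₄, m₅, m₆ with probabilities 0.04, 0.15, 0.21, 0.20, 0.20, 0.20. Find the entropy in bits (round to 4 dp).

H = −Σ pᵢ log₂ pᵢ.
−0.04·log₂(0.04) = 0.1858
−0.15·log₂(0.15) = 0.4105
−0.21·log₂(0.21) = 0.4728
−0.20·log₂(0.20) = 0.4644
−0.20·log₂(0.20) = 0.4644
−0.20·log₂(0.20) = 0.4644
Sum ≈ 2.4623 → 2.4623 bits.

2.4623 bits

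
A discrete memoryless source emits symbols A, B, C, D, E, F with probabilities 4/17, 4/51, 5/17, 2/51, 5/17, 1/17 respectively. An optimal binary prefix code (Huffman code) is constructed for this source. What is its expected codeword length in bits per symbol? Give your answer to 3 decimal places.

Repeatedly combine the two least-probable nodes; the expected code length is the sum of the merged weights.
merge 2/51 + 1/17 → 5/51
merge 4/51 + 5/51 → 3/17
merge 3/17 + 4/17 → 7/17
merge 5/17 + 5/17 → 10/17
merge 7/17 + 10/17 → 1
L = 5/51 + 3/17 + 7/17 + 10/17 + 1 = 116/51 ≈ 2.275 bits/symbol.

2.275 bits/symbol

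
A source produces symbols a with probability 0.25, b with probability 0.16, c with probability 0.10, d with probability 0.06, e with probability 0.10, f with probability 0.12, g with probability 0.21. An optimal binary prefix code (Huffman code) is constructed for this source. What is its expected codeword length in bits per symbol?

Repeatedly combine the two least-probable nodes; the expected code length is the sum of the merged weights.
merge 3/50 + 1/10 → 4/25
merge 1/10 + 3/25 → 11/50
merge 4/25 + 4/25 → 8/25
merge 21/100 + 11/50 → 43/100
merge 1/4 + 8/25 → 57/100
merge 43/100 + 57/100 → 1
L = 4/25 + 11/50 + 8/25 + 43/100 + 57/100 + 1 = 27/10 = 2.7 bits/symbol.

2.7 bits/symbol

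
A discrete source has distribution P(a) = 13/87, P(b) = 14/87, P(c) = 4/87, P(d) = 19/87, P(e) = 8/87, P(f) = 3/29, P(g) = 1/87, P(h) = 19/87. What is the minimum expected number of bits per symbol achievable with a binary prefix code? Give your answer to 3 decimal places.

Repeatedly combine the two least-probable nodes; the expected code length is the sum of the merged weights.
merge 1/87 + 4/87 → 5/87
merge 5/87 + 8/87 → 13/87
merge 3/29 + 13/87 → 22/87
merge 13/87 + 14/87 → 9/29
merge 19/87 + 19/87 → 38/87
merge 22/87 + 9/29 → 49/87
merge 38/87 + 49/87 → 1
L = 5/87 + 13/87 + 22/87 + 9/29 + 38/87 + 49/87 + 1 = 241/87 ≈ 2.770 bits/symbol.

2.770 bits/symbol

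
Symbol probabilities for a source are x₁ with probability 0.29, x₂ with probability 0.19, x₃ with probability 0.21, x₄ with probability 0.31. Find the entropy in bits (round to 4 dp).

H = −Σ pᵢ log₂ pᵢ.
−0.29·log₂(0.29) = 0.5179
−0.19·log₂(0.19) = 0.4552
−0.21·log₂(0.21) = 0.4728
−0.31·log₂(0.31) = 0.5238
Sum ≈ 1.9697 → 1.9697 bits.

1.9697 bits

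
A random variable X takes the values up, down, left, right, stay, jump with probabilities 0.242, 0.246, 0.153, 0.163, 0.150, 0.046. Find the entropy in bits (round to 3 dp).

2.449 bits

H = −Σ pᵢ log₂ pᵢ.
−0.242·log₂(0.242) = 0.4954
−0.246·log₂(0.246) = 0.4977
−0.153·log₂(0.153) = 0.4144
−0.163·log₂(0.163) = 0.4266
−0.150·log₂(0.150) = 0.4105
−0.046·log₂(0.046) = 0.2043
Sum ≈ 2.4489 → 2.449 bits.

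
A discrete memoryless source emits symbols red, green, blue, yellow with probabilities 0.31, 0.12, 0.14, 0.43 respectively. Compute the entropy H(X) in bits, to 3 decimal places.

1.812 bits

H = −Σ pᵢ log₂ pᵢ.
−0.31·log₂(0.31) = 0.5238
−0.12·log₂(0.12) = 0.3671
−0.14·log₂(0.14) = 0.3971
−0.43·log₂(0.43) = 0.5236
Sum ≈ 1.8115 → 1.812 bits.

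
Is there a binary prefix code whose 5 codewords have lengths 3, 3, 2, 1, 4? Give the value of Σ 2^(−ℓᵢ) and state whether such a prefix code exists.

1.0625; no

With common denominator 2^4 = 16: Σ 2^(−ℓᵢ) = 2/16 + 2/16 + 4/16 + 8/16 + 1/16 = 17/16 = 1.0625.
Kraft's inequality requires Σ ≤ 1; here Σ = 1.0625 > 1, so no such prefix code exists.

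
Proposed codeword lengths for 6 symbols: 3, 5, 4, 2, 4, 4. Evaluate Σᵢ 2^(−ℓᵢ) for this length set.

0.59375

With common denominator 2^5 = 32: Σ 2^(−ℓᵢ) = 4/32 + 1/32 + 2/32 + 8/32 + 2/32 + 2/32 = 19/32 = 0.59375.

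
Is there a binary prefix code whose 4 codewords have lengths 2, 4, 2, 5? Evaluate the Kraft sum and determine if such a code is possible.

With common denominator 2^5 = 32: Σ 2^(−ℓᵢ) = 8/32 + 2/32 + 8/32 + 1/32 = 19/32 = 0.59375.
Kraft's inequality requires Σ ≤ 1; here Σ = 0.59375 ≤ 1, so such a prefix code exists.

0.59375; yes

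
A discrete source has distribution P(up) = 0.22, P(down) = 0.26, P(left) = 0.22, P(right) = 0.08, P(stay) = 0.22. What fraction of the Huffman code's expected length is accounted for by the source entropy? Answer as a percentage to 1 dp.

Entropy H = −Σ p log₂ p ≈ 2.2385 bits.
Huffman merges: 2/25+11/50→3/10; 11/50+11/50→11/25; 13/50+3/10→14/25; 11/25+14/25→1. L = 23/10 ≈ 2.3000.
Efficiency = H/L = 2.2385/2.3000 = 97.3%.

97.3%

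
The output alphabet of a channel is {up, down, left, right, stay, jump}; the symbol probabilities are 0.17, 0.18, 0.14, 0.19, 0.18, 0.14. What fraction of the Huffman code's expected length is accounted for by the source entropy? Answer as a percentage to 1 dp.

97.9%

Entropy H = −Σ p log₂ p ≈ 2.5746 bits.
Huffman merges: 7/50+7/50→7/25; 17/100+9/50→7/20; 9/50+19/100→37/100; 7/25+7/20→63/100; 37/100+63/100→1. L = 263/100 ≈ 2.6300.
Efficiency = H/L = 2.5746/2.6300 = 97.9%.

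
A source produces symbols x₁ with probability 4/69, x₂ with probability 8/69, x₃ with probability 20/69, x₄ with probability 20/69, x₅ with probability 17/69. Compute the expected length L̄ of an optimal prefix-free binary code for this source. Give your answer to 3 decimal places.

2.174 bits/symbol

Repeatedly combine the two least-probable nodes; the expected code length is the sum of the merged weights.
merge 4/69 + 8/69 → 4/23
merge 4/23 + 17/69 → 29/69
merge 20/69 + 20/69 → 40/69
merge 29/69 + 40/69 → 1
L = 4/23 + 29/69 + 40/69 + 1 = 50/23 ≈ 2.174 bits/symbol.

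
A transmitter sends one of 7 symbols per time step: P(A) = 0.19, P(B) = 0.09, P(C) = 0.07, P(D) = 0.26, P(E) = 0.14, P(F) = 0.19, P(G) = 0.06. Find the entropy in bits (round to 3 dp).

2.638 bits

H = −Σ pᵢ log₂ pᵢ.
−0.19·log₂(0.19) = 0.4552
−0.09·log₂(0.09) = 0.3127
−0.07·log₂(0.07) = 0.2686
−0.26·log₂(0.26) = 0.5053
−0.14·log₂(0.14) = 0.3971
−0.19·log₂(0.19) = 0.4552
−0.06·log₂(0.06) = 0.2435
Sum ≈ 2.6376 → 2.638 bits.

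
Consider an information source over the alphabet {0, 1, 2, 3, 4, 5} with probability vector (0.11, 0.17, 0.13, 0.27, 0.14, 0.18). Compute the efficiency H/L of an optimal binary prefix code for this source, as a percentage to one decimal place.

98.8%

Entropy H = −Σ p log₂ p ≈ 2.5200 bits.
Huffman merges: 11/100+13/100→6/25; 7/50+17/100→31/100; 9/50+6/25→21/50; 27/100+31/100→29/50; 21/50+29/50→1. L = 51/20 ≈ 2.5500.
Efficiency = H/L = 2.5200/2.5500 = 98.8%.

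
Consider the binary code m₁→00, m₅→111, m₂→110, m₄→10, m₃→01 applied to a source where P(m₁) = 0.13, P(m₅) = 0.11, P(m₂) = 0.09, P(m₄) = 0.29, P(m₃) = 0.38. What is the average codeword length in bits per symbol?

L̄ = Σ pᵢ·ℓᵢ = 0.13·2 + 0.11·3 + 0.09·3 + 0.29·2 + 0.38·2 = 2.2 bits/symbol.

2.2 bits/symbol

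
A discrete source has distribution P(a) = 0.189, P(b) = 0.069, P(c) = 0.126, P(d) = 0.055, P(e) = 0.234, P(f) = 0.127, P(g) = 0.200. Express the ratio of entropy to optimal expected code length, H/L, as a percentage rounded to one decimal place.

98.9%

Entropy H = −Σ p log₂ p ≈ 2.6599 bits.
Huffman merges: 11/200+69/1000→31/250; 31/250+63/500→1/4; 127/1000+189/1000→79/250; 1/5+117/500→217/500; 1/4+79/250→283/500; 217/500+283/500→1. L = 269/100 ≈ 2.6900.
Efficiency = H/L = 2.6599/2.6900 = 98.9%.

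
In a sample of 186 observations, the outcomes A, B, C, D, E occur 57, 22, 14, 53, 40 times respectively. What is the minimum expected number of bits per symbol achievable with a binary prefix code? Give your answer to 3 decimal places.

2.194 bits/symbol

Probabilities are the counts divided by 186.
Repeatedly combine the two least-probable nodes; the expected code length is the sum of the merged weights.
merge 7/93 + 11/93 → 6/31
merge 6/31 + 20/93 → 38/93
merge 53/186 + 19/62 → 55/93
merge 38/93 + 55/93 → 1
L = 6/31 + 38/93 + 55/93 + 1 = 68/31 ≈ 2.194 bits/symbol.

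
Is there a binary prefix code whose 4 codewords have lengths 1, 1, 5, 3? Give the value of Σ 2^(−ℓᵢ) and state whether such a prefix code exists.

1.15625; no

With common denominator 2^5 = 32: Σ 2^(−ℓᵢ) = 16/32 + 16/32 + 1/32 + 4/32 = 37/32 = 1.15625.
Kraft's inequality requires Σ ≤ 1; here Σ = 1.15625 > 1, so no such prefix code exists.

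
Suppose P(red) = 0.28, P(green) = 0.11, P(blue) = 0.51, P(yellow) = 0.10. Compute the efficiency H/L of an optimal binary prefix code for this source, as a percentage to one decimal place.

Entropy H = −Σ p log₂ p ≈ 1.6921 bits.
Huffman merges: 1/10+11/100→21/100; 21/100+7/25→49/100; 49/100+51/100→1. L = 17/10 ≈ 1.7000.
Efficiency = H/L = 1.6921/1.7000 = 99.5%.

99.5%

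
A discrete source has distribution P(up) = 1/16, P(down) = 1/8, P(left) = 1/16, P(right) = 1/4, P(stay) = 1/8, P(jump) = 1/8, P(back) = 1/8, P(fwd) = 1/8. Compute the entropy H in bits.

Each probability is a power of 1/2, so log₂(1/p) is an integer.
H = Σ p·log₂(1/p) = 1/16·4 + 1/8·3 + 1/16·4 + 1/4·2 + 1/8·3 + 1/8·3 + 1/8·3 + 1/8·3 = 2.875 bits.

2.875 bits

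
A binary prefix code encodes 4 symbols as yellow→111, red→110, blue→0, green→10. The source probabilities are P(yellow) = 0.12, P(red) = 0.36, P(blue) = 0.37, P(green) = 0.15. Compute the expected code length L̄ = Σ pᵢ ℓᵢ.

2.11 bits/symbol

L̄ = Σ pᵢ·ℓᵢ = 0.12·3 + 0.36·3 + 0.37·1 + 0.15·2 = 2.11 bits/symbol.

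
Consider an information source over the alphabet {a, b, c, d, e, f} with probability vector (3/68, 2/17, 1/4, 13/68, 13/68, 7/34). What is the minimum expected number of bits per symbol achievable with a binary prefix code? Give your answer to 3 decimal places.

Repeatedly combine the two least-probable nodes; the expected code length is the sum of the merged weights.
merge 3/68 + 2/17 → 11/68
merge 11/68 + 13/68 → 6/17
merge 13/68 + 7/34 → 27/68
merge 1/4 + 6/17 → 41/68
merge 27/68 + 41/68 → 1
L = 11/68 + 6/17 + 27/68 + 41/68 + 1 = 171/68 ≈ 2.515 bits/symbol.

2.515 bits/symbol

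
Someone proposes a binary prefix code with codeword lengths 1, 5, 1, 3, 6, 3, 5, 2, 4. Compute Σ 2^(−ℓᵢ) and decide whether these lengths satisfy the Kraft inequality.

With common denominator 2^6 = 64: Σ 2^(−ℓᵢ) = 32/64 + 2/64 + 32/64 + 8/64 + 1/64 + 8/64 + 2/64 + 16/64 + 4/64 = 105/64 = 1.640625.
Kraft's inequality requires Σ ≤ 1; here Σ = 1.640625 > 1, so no such prefix code exists.

1.640625; no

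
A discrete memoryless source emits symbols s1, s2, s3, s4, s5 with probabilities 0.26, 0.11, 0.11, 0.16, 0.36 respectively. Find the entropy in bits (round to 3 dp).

2.159 bits

H = −Σ pᵢ log₂ pᵢ.
−0.26·log₂(0.26) = 0.5053
−0.11·log₂(0.11) = 0.3503
−0.11·log₂(0.11) = 0.3503
−0.16·log₂(0.16) = 0.4230
−0.36·log₂(0.36) = 0.5306
Sum ≈ 2.1595 → 2.159 bits.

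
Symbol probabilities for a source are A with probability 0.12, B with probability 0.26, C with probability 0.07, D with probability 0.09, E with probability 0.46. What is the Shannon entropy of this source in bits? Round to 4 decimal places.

H = −Σ pᵢ log₂ pᵢ.
−0.12·log₂(0.12) = 0.3671
−0.26·log₂(0.26) = 0.5053
−0.07·log₂(0.07) = 0.2686
−0.09·log₂(0.09) = 0.3127
−0.46·log₂(0.46) = 0.5153
Sum ≈ 1.9689 → 1.9689 bits.

1.9689 bits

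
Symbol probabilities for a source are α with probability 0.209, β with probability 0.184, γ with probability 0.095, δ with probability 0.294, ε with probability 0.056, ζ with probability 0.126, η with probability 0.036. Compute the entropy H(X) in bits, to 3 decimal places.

H = −Σ pᵢ log₂ pᵢ.
−0.209·log₂(0.209) = 0.4720
−0.184·log₂(0.184) = 0.4494
−0.095·log₂(0.095) = 0.3226
−0.294·log₂(0.294) = 0.5192
−0.056·log₂(0.056) = 0.2329
−0.126·log₂(0.126) = 0.3766
−0.036·log₂(0.036) = 0.1727
Sum ≈ 2.5453 → 2.545 bits.

2.545 bits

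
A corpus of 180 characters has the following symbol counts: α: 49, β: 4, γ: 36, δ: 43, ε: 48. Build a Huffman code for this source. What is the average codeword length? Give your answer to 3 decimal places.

Probabilities are the counts divided by 180.
Repeatedly combine the two least-probable nodes; the expected code length is the sum of the merged weights.
merge 1/45 + 1/5 → 2/9
merge 2/9 + 43/180 → 83/180
merge 4/15 + 49/180 → 97/180
merge 83/180 + 97/180 → 1
L = 2/9 + 83/180 + 97/180 + 1 = 20/9 ≈ 2.222 bits/symbol.

2.222 bits/symbol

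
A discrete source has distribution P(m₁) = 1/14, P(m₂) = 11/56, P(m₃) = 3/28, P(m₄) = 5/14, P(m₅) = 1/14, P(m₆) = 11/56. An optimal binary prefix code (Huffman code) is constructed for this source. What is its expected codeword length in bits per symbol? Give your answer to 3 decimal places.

Repeatedly combine the two least-probable nodes; the expected code length is the sum of the merged weights.
merge 1/14 + 1/14 → 1/7
merge 3/28 + 1/7 → 1/4
merge 11/56 + 11/56 → 11/28
merge 1/4 + 5/14 → 17/28
merge 11/28 + 17/28 → 1
L = 1/7 + 1/4 + 11/28 + 17/28 + 1 = 67/28 ≈ 2.393 bits/symbol.

2.393 bits/symbol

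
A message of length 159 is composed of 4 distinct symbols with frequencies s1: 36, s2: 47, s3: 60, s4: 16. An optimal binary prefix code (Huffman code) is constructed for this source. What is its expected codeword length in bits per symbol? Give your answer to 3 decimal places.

Probabilities are the counts divided by 159.
Repeatedly combine the two least-probable nodes; the expected code length is the sum of the merged weights.
merge 16/159 + 12/53 → 52/159
merge 47/159 + 52/159 → 33/53
merge 20/53 + 33/53 → 1
L = 52/159 + 33/53 + 1 = 310/159 ≈ 1.950 bits/symbol.

1.950 bits/symbol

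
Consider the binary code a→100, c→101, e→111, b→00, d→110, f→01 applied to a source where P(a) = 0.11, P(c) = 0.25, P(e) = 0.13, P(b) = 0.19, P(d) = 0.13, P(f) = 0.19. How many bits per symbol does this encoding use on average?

2.62 bits/symbol

L̄ = Σ pᵢ·ℓᵢ = 0.11·3 + 0.25·3 + 0.13·3 + 0.19·2 + 0.13·3 + 0.19·2 = 2.62 bits/symbol.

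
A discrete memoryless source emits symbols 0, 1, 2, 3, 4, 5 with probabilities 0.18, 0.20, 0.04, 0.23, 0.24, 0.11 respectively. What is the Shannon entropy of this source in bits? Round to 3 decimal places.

H = −Σ pᵢ log₂ pᵢ.
−0.18·log₂(0.18) = 0.4453
−0.20·log₂(0.20) = 0.4644
−0.04·log₂(0.04) = 0.1858
−0.23·log₂(0.23) = 0.4877
−0.24·log₂(0.24) = 0.4941
−0.11·log₂(0.11) = 0.3503
Sum ≈ 2.4275 → 2.428 bits.

2.428 bits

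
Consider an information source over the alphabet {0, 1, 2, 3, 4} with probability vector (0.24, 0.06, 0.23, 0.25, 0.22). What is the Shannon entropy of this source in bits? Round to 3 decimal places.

2.206 bits

H = −Σ pᵢ log₂ pᵢ.
−0.24·log₂(0.24) = 0.4941
−0.06·log₂(0.06) = 0.2435
−0.23·log₂(0.23) = 0.4877
−0.25·log₂(0.25) = 0.5000
−0.22·log₂(0.22) = 0.4806
Sum ≈ 2.2059 → 2.206 bits.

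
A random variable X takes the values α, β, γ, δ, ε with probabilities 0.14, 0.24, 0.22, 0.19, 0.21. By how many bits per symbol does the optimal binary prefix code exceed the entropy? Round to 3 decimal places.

0.030 bits

Entropy H = −Σ p log₂ p ≈ 2.2999 bits.
Huffman merges: 7/50+19/100→33/100; 21/100+11/50→43/100; 6/25+33/100→57/100; 43/100+57/100→1. L = 233/100 ≈ 2.3300.
L − H = 2.3300 − 2.2999 = 0.030 bits.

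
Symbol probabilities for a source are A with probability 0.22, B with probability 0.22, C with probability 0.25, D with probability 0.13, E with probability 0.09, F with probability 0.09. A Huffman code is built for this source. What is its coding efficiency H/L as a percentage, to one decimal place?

Entropy H = −Σ p log₂ p ≈ 2.4691 bits.
Huffman merges: 9/100+9/100→9/50; 13/100+9/50→31/100; 11/50+11/50→11/25; 1/4+31/100→14/25; 11/25+14/25→1. L = 249/100 ≈ 2.4900.
Efficiency = H/L = 2.4691/2.4900 = 99.2%.

99.2%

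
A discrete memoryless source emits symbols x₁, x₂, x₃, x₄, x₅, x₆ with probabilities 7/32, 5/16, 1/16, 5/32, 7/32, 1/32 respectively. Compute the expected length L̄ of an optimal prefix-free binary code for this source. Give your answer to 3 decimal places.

2.344 bits/symbol

Repeatedly combine the two least-probable nodes; the expected code length is the sum of the merged weights.
merge 1/32 + 1/16 → 3/32
merge 3/32 + 5/32 → 1/4
merge 7/32 + 7/32 → 7/16
merge 1/4 + 5/16 → 9/16
merge 7/16 + 9/16 → 1
L = 3/32 + 1/4 + 7/16 + 9/16 + 1 = 75/32 ≈ 2.344 bits/symbol.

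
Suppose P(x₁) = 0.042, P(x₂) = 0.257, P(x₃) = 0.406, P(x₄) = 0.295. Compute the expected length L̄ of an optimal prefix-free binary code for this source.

1.893 bits/symbol

Repeatedly combine the two least-probable nodes; the expected code length is the sum of the merged weights.
merge 21/500 + 257/1000 → 299/1000
merge 59/200 + 299/1000 → 297/500
merge 203/500 + 297/500 → 1
L = 299/1000 + 297/500 + 1 = 1893/1000 = 1.893 bits/symbol.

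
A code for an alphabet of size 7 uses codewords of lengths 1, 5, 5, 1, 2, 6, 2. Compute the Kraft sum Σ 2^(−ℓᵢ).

With common denominator 2^6 = 64: Σ 2^(−ℓᵢ) = 32/64 + 2/64 + 2/64 + 32/64 + 16/64 + 1/64 + 16/64 = 101/64 = 1.578125.

1.578125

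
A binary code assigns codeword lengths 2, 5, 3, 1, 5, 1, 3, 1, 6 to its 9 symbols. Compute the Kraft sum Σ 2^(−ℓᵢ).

With common denominator 2^6 = 64: Σ 2^(−ℓᵢ) = 16/64 + 2/64 + 8/64 + 32/64 + 2/64 + 32/64 + 8/64 + 32/64 + 1/64 = 133/64 = 2.078125.

2.078125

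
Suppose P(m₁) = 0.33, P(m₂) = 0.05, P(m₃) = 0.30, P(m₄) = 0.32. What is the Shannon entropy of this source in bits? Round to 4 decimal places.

1.7910 bits

H = −Σ pᵢ log₂ pᵢ.
−0.33·log₂(0.33) = 0.5278
−0.05·log₂(0.05) = 0.2161
−0.30·log₂(0.30) = 0.5211
−0.32·log₂(0.32) = 0.5260
Sum ≈ 1.7910 → 1.7910 bits.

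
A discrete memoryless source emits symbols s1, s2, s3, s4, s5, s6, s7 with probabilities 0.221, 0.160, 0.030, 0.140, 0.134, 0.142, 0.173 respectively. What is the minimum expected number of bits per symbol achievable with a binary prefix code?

Repeatedly combine the two least-probable nodes; the expected code length is the sum of the merged weights.
merge 3/100 + 67/500 → 41/250
merge 7/50 + 71/500 → 141/500
merge 4/25 + 41/250 → 81/250
merge 173/1000 + 221/1000 → 197/500
merge 141/500 + 81/250 → 303/500
merge 197/500 + 303/500 → 1
L = 41/250 + 141/500 + 81/250 + 197/500 + 303/500 + 1 = 277/100 = 2.77 bits/symbol.

2.77 bits/symbol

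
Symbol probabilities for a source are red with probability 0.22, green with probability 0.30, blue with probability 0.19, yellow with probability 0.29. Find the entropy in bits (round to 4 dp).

1.9748 bits

H = −Σ pᵢ log₂ pᵢ.
−0.22·log₂(0.22) = 0.4806
−0.30·log₂(0.30) = 0.5211
−0.19·log₂(0.19) = 0.4552
−0.29·log₂(0.29) = 0.5179
Sum ≈ 1.9748 → 1.9748 bits.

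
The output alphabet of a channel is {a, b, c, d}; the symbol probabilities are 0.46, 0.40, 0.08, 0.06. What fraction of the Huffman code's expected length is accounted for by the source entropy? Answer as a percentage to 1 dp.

94.0%

Entropy H = −Σ p log₂ p ≈ 1.5791 bits.
Huffman merges: 3/50+2/25→7/50; 7/50+2/5→27/50; 23/50+27/50→1. L = 42/25 ≈ 1.6800.
Efficiency = H/L = 1.5791/1.6800 = 94.0%.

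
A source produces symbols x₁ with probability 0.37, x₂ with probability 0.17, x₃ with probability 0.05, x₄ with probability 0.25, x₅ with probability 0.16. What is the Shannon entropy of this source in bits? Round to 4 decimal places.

2.1044 bits

H = −Σ pᵢ log₂ pᵢ.
−0.37·log₂(0.37) = 0.5307
−0.17·log₂(0.17) = 0.4346
−0.05·log₂(0.05) = 0.2161
−0.25·log₂(0.25) = 0.5000
−0.16·log₂(0.16) = 0.4230
Sum ≈ 2.1044 → 2.1044 bits.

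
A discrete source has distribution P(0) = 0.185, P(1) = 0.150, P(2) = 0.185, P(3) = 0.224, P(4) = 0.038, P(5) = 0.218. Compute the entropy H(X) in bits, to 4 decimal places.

H = −Σ pᵢ log₂ pᵢ.
−0.185·log₂(0.185) = 0.4504
−0.150·log₂(0.150) = 0.4105
−0.185·log₂(0.185) = 0.4504
−0.224·log₂(0.224) = 0.4835
−0.038·log₂(0.038) = 0.1793
−0.218·log₂(0.218) = 0.4791
Sum ≈ 2.4531 → 2.4531 bits.

2.4531 bits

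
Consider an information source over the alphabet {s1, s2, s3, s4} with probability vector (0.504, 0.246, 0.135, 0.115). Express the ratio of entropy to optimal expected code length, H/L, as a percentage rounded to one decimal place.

Entropy H = −Σ p log₂ p ≈ 1.7448 bits.
Huffman merges: 23/200+27/200→1/4; 123/500+1/4→62/125; 62/125+63/125→1. L = 873/500 ≈ 1.7460.
Efficiency = H/L = 1.7448/1.7460 = 99.9%.

99.9%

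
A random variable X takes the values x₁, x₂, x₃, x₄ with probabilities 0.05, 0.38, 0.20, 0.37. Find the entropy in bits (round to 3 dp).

1.742 bits

H = −Σ pᵢ log₂ pᵢ.
−0.05·log₂(0.05) = 0.2161
−0.38·log₂(0.38) = 0.5305
−0.20·log₂(0.20) = 0.4644
−0.37·log₂(0.37) = 0.5307
Sum ≈ 1.7417 → 1.742 bits.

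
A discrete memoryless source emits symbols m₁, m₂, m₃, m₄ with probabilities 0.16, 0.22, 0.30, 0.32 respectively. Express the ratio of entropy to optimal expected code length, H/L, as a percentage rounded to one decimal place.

97.5%

Entropy H = −Σ p log₂ p ≈ 1.9507 bits.
Huffman merges: 4/25+11/50→19/50; 3/10+8/25→31/50; 19/50+31/50→1. L = 2 ≈ 2.0000.
Efficiency = H/L = 1.9507/2.0000 = 97.5%.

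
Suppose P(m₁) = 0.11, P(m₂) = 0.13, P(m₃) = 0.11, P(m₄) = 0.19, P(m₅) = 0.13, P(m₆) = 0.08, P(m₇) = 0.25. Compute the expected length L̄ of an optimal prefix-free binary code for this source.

2.75 bits/symbol

Repeatedly combine the two least-probable nodes; the expected code length is the sum of the merged weights.
merge 2/25 + 11/100 → 19/100
merge 11/100 + 13/100 → 6/25
merge 13/100 + 19/100 → 8/25
merge 19/100 + 6/25 → 43/100
merge 1/4 + 8/25 → 57/100
merge 43/100 + 57/100 → 1
L = 19/100 + 6/25 + 8/25 + 43/100 + 57/100 + 1 = 11/4 = 2.75 bits/symbol.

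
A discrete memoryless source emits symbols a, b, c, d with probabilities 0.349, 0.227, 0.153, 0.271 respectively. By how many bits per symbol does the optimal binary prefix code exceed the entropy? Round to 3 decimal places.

0.060 bits

Entropy H = −Σ p log₂ p ≈ 1.9405 bits.
Huffman merges: 153/1000+227/1000→19/50; 271/1000+349/1000→31/50; 19/50+31/50→1. L = 2 ≈ 2.0000.
L − H = 2.0000 − 1.9405 = 0.060 bits.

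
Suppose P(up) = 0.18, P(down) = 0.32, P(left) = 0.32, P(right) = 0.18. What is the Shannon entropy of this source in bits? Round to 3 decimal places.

H = −Σ pᵢ log₂ pᵢ.
−0.18·log₂(0.18) = 0.4453
−0.32·log₂(0.32) = 0.5260
−0.32·log₂(0.32) = 0.5260
−0.18·log₂(0.18) = 0.4453
Sum ≈ 1.9427 → 1.943 bits.

1.943 bits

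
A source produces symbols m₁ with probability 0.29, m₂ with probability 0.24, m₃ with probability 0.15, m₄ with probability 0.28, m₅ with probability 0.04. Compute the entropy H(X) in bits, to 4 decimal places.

H = −Σ pᵢ log₂ pᵢ.
−0.29·log₂(0.29) = 0.5179
−0.24·log₂(0.24) = 0.4941
−0.15·log₂(0.15) = 0.4105
−0.28·log₂(0.28) = 0.5142
−0.04·log₂(0.04) = 0.1858
Sum ≈ 2.1226 → 2.1226 bits.

2.1226 bits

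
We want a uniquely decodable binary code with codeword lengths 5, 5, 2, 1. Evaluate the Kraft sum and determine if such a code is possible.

0.8125; yes

With common denominator 2^5 = 32: Σ 2^(−ℓᵢ) = 1/32 + 1/32 + 8/32 + 16/32 = 26/32 = 0.8125.
Kraft's inequality requires Σ ≤ 1; here Σ = 0.8125 ≤ 1, so such a prefix code exists.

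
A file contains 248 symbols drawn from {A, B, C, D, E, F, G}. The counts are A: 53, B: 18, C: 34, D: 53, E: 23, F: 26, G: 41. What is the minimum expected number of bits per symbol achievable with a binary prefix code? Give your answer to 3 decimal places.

Probabilities are the counts divided by 248.
Repeatedly combine the two least-probable nodes; the expected code length is the sum of the merged weights.
merge 9/124 + 23/248 → 41/248
merge 13/124 + 17/124 → 15/62
merge 41/248 + 41/248 → 41/124
merge 53/248 + 53/248 → 53/124
merge 15/62 + 41/124 → 71/124
merge 53/124 + 71/124 → 1
L = 41/248 + 15/62 + 41/124 + 53/124 + 71/124 + 1 = 679/248 ≈ 2.738 bits/symbol.

2.738 bits/symbol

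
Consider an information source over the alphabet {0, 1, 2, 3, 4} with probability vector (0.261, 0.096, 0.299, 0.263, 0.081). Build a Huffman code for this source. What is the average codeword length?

2.177 bits/symbol

Repeatedly combine the two least-probable nodes; the expected code length is the sum of the merged weights.
merge 81/1000 + 12/125 → 177/1000
merge 177/1000 + 261/1000 → 219/500
merge 263/1000 + 299/1000 → 281/500
merge 219/500 + 281/500 → 1
L = 177/1000 + 219/500 + 281/500 + 1 = 2177/1000 = 2.177 bits/symbol.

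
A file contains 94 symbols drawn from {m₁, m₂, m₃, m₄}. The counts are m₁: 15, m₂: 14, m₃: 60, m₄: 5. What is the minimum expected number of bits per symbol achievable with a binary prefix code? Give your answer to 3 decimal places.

Probabilities are the counts divided by 94.
Repeatedly combine the two least-probable nodes; the expected code length is the sum of the merged weights.
merge 5/94 + 7/47 → 19/94
merge 15/94 + 19/94 → 17/47
merge 17/47 + 30/47 → 1
L = 19/94 + 17/47 + 1 = 147/94 ≈ 1.564 bits/symbol.

1.564 bits/symbol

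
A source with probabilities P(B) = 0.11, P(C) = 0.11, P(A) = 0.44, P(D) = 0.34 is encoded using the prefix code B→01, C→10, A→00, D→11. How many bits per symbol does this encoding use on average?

2 bits/symbol

L̄ = Σ pᵢ·ℓᵢ = 0.11·2 + 0.11·2 + 0.44·2 + 0.34·2 = 2 bits/symbol.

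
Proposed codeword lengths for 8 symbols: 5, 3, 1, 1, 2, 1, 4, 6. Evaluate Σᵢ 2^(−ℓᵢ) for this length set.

With common denominator 2^6 = 64: Σ 2^(−ℓᵢ) = 2/64 + 8/64 + 32/64 + 32/64 + 16/64 + 32/64 + 4/64 + 1/64 = 127/64 = 1.984375.

1.984375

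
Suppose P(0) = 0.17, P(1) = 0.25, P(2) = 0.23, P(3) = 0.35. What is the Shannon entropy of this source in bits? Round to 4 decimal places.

H = −Σ pᵢ log₂ pᵢ.
−0.17·log₂(0.17) = 0.4346
−0.25·log₂(0.25) = 0.5000
−0.23·log₂(0.23) = 0.4877
−0.35·log₂(0.35) = 0.5301
Sum ≈ 1.9524 → 1.9524 bits.

1.9524 bits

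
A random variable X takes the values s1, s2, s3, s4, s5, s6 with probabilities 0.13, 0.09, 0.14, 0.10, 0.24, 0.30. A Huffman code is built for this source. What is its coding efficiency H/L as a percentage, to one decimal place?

Entropy H = −Σ p log₂ p ≈ 2.4398 bits.
Huffman merges: 9/100+1/10→19/100; 13/100+7/50→27/100; 19/100+6/25→43/100; 27/100+3/10→57/100; 43/100+57/100→1. L = 123/50 ≈ 2.4600.
Efficiency = H/L = 2.4398/2.4600 = 99.2%.

99.2%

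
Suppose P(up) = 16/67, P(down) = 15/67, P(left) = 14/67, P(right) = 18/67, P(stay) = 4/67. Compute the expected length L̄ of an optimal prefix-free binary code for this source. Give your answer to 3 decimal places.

Repeatedly combine the two least-probable nodes; the expected code length is the sum of the merged weights.
merge 4/67 + 14/67 → 18/67
merge 15/67 + 16/67 → 31/67
merge 18/67 + 18/67 → 36/67
merge 31/67 + 36/67 → 1
L = 18/67 + 31/67 + 36/67 + 1 = 152/67 ≈ 2.269 bits/symbol.

2.269 bits/symbol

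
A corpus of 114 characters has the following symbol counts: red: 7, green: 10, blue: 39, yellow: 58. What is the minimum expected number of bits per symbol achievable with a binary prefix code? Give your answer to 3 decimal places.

1.640 bits/symbol

Probabilities are the counts divided by 114.
Repeatedly combine the two least-probable nodes; the expected code length is the sum of the merged weights.
merge 7/114 + 5/57 → 17/114
merge 17/114 + 13/38 → 28/57
merge 28/57 + 29/57 → 1
L = 17/114 + 28/57 + 1 = 187/114 ≈ 1.640 bits/symbol.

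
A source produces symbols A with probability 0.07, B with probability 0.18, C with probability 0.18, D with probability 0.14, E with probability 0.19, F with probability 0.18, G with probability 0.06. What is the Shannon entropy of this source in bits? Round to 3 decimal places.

H = −Σ pᵢ log₂ pᵢ.
−0.07·log₂(0.07) = 0.2686
−0.18·log₂(0.18) = 0.4453
−0.18·log₂(0.18) = 0.4453
−0.14·log₂(0.14) = 0.3971
−0.19·log₂(0.19) = 0.4552
−0.18·log₂(0.18) = 0.4453
−0.06·log₂(0.06) = 0.2435
Sum ≈ 2.7003 → 2.700 bits.

2.700 bits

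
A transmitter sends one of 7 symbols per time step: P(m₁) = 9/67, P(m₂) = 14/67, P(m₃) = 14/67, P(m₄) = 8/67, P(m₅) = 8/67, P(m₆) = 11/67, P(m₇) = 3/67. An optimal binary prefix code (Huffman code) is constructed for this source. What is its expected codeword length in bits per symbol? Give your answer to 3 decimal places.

Repeatedly combine the two least-probable nodes; the expected code length is the sum of the merged weights.
merge 3/67 + 8/67 → 11/67
merge 8/67 + 9/67 → 17/67
merge 11/67 + 11/67 → 22/67
merge 14/67 + 14/67 → 28/67
merge 17/67 + 22/67 → 39/67
merge 28/67 + 39/67 → 1
L = 11/67 + 17/67 + 22/67 + 28/67 + 39/67 + 1 = 184/67 ≈ 2.746 bits/symbol.

2.746 bits/symbol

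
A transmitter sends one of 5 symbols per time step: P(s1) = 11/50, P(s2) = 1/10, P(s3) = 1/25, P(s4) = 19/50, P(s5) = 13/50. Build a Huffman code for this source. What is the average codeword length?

Repeatedly combine the two least-probable nodes; the expected code length is the sum of the merged weights.
merge 1/25 + 1/10 → 7/50
merge 7/50 + 11/50 → 9/25
merge 13/50 + 9/25 → 31/50
merge 19/50 + 31/50 → 1
L = 7/50 + 9/25 + 31/50 + 1 = 53/25 = 2.12 bits/symbol.

2.12 bits/symbol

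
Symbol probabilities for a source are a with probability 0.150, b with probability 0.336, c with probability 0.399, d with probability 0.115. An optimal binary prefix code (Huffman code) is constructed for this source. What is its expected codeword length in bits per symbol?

Repeatedly combine the two least-probable nodes; the expected code length is the sum of the merged weights.
merge 23/200 + 3/20 → 53/200
merge 53/200 + 42/125 → 601/1000
merge 399/1000 + 601/1000 → 1
L = 53/200 + 601/1000 + 1 = 933/500 = 1.866 bits/symbol.

1.866 bits/symbol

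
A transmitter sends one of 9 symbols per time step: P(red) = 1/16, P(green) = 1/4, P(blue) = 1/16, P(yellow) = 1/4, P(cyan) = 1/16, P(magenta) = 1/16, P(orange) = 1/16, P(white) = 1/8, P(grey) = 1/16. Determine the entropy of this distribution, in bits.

2.875 bits

Each probability is a power of 1/2, so log₂(1/p) is an integer.
H = Σ p·log₂(1/p) = 1/16·4 + 1/4·2 + 1/16·4 + 1/4·2 + 1/16·4 + 1/16·4 + 1/16·4 + 1/8·3 + 1/16·4 = 2.875 bits.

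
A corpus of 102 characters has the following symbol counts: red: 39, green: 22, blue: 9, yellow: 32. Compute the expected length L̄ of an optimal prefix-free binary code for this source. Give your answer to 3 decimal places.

Probabilities are the counts divided by 102.
Repeatedly combine the two least-probable nodes; the expected code length is the sum of the merged weights.
merge 3/34 + 11/51 → 31/102
merge 31/102 + 16/51 → 21/34
merge 13/34 + 21/34 → 1
L = 31/102 + 21/34 + 1 = 98/51 ≈ 1.922 bits/symbol.

1.922 bits/symbol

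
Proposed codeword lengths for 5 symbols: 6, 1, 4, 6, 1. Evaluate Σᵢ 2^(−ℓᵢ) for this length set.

1.09375

With common denominator 2^6 = 64: Σ 2^(−ℓᵢ) = 1/64 + 32/64 + 4/64 + 1/64 + 32/64 = 70/64 = 1.09375.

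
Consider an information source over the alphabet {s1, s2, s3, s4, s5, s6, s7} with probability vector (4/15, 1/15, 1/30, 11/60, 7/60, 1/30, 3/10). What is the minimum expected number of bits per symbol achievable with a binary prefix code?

Repeatedly combine the two least-probable nodes; the expected code length is the sum of the merged weights.
merge 1/30 + 1/30 → 1/15
merge 1/15 + 1/15 → 2/15
merge 7/60 + 2/15 → 1/4
merge 11/60 + 1/4 → 13/30
merge 4/15 + 3/10 → 17/30
merge 13/30 + 17/30 → 1
L = 1/15 + 2/15 + 1/4 + 13/30 + 17/30 + 1 = 49/20 = 2.45 bits/symbol.

2.45 bits/symbol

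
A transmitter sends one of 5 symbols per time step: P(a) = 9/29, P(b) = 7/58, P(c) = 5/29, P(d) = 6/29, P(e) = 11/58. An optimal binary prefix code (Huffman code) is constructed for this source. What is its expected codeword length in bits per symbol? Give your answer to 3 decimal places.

2.293 bits/symbol

Repeatedly combine the two least-probable nodes; the expected code length is the sum of the merged weights.
merge 7/58 + 5/29 → 17/58
merge 11/58 + 6/29 → 23/58
merge 17/58 + 9/29 → 35/58
merge 23/58 + 35/58 → 1
L = 17/58 + 23/58 + 35/58 + 1 = 133/58 ≈ 2.293 bits/symbol.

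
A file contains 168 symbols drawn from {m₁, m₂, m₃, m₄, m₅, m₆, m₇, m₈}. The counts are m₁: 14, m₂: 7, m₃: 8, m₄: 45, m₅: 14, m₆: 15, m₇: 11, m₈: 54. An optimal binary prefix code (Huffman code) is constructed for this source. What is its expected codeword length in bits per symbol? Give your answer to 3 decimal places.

Probabilities are the counts divided by 168.
Repeatedly combine the two least-probable nodes; the expected code length is the sum of the merged weights.
merge 1/24 + 1/21 → 5/56
merge 11/168 + 1/12 → 25/168
merge 1/12 + 5/56 → 29/168
merge 5/56 + 25/168 → 5/21
merge 29/168 + 5/21 → 23/56
merge 15/56 + 9/28 → 33/56
merge 23/56 + 33/56 → 1
L = 5/56 + 25/168 + 29/168 + 5/21 + 23/56 + 33/56 + 1 = 445/168 ≈ 2.649 bits/symbol.

2.649 bits/symbol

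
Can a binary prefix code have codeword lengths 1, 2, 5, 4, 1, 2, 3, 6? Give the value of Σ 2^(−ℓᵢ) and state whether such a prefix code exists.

1.734375; no

With common denominator 2^6 = 64: Σ 2^(−ℓᵢ) = 32/64 + 16/64 + 2/64 + 4/64 + 32/64 + 16/64 + 8/64 + 1/64 = 111/64 = 1.734375.
Kraft's inequality requires Σ ≤ 1; here Σ = 1.734375 > 1, so no such prefix code exists.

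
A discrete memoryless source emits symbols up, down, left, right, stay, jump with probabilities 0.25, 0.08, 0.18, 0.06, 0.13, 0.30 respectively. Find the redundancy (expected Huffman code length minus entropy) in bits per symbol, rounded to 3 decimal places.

0.026 bits

Entropy H = −Σ p log₂ p ≈ 2.3841 bits.
Huffman merges: 3/50+2/25→7/50; 13/100+7/50→27/100; 9/50+1/4→43/100; 27/100+3/10→57/100; 43/100+57/100→1. L = 241/100 ≈ 2.4100.
L − H = 2.4100 − 2.3841 = 0.026 bits.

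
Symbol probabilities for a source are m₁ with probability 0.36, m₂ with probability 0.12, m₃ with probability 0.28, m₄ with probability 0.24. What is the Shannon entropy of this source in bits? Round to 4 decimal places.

1.9060 bits

H = −Σ pᵢ log₂ pᵢ.
−0.36·log₂(0.36) = 0.5306
−0.12·log₂(0.12) = 0.3671
−0.28·log₂(0.28) = 0.5142
−0.24·log₂(0.24) = 0.4941
Sum ≈ 1.9060 → 1.9060 bits.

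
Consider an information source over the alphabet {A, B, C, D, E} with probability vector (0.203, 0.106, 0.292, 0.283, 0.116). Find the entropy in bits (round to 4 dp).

H = −Σ pᵢ log₂ pᵢ.
−0.203·log₂(0.203) = 0.4670
−0.106·log₂(0.106) = 0.3432
−0.292·log₂(0.292) = 0.5186
−0.283·log₂(0.283) = 0.5154
−0.116·log₂(0.116) = 0.3605
Sum ≈ 2.2047 → 2.2047 bits.

2.2047 bits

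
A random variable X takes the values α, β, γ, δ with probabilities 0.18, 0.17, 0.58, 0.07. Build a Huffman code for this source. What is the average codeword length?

1.66 bits/symbol

Repeatedly combine the two least-probable nodes; the expected code length is the sum of the merged weights.
merge 7/100 + 17/100 → 6/25
merge 9/50 + 6/25 → 21/50
merge 21/50 + 29/50 → 1
L = 6/25 + 21/50 + 1 = 83/50 = 1.66 bits/symbol.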